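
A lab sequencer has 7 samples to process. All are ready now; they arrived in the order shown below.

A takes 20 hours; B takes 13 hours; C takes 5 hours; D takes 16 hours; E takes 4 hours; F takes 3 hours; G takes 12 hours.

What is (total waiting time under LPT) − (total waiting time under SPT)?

LPT (decreasing processing time): A D B G C E F.
A: waits 0, runs 0→20
D: waits 20, runs 20→36
B: waits 36, runs 36→49
G: waits 49, runs 49→61
C: waits 61, runs 61→66
E: waits 66, runs 66→70
F: waits 70, runs 70→73
Sum = 0+20+36+49+61+66+70 = 302.
SPT (increasing processing time): F E C G B D A.
F: waits 0, runs 0→3
E: waits 3, runs 3→7
C: waits 7, runs 7→12
G: waits 12, runs 12→24
B: waits 24, runs 24→37
D: waits 37, runs 37→53
A: waits 53, runs 53→73
Sum = 0+3+7+12+24+37+53 = 136.
Difference = 302 − 136 = 166.

166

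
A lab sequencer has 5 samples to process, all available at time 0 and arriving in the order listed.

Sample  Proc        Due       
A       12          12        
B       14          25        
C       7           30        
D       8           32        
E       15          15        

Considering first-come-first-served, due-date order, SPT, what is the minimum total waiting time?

FIFO (arrival order): A B C D E.
A: waits 0, runs 0→12
B: waits 12, runs 12→26
C: waits 26, runs 26→33
D: waits 33, runs 33→41
E: waits 41, runs 41→56
Sum = 0+12+26+33+41 = 112.
EDD (increasing due date): A E B C D.
A: waits 0, runs 0→12
E: waits 12, runs 12→27
B: waits 27, runs 27→41
C: waits 41, runs 41→48
D: waits 48, runs 48→56
Sum = 0+12+27+41+48 = 128.
SPT (increasing processing time): C D A B E.
C: waits 0, runs 0→7
D: waits 7, runs 7→15
A: waits 15, runs 15→27
B: waits 27, runs 27→41
E: waits 41, runs 41→56
Sum = 0+7+15+27+41 = 90.
FIFO 112, EDD 128, SPT 90 → minimum 90.

90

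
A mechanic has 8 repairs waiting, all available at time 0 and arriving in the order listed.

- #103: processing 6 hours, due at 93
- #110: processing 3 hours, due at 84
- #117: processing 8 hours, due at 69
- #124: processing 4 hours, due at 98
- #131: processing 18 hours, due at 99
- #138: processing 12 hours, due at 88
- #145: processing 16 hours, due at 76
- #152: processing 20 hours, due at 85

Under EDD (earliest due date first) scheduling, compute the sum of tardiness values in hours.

0

EDD (increasing due date): #117 #145 #110 #152 #138 #103 #124 #131.
#117: 0→8, due 69, tardiness 0
#145: 8→24, due 76, tardiness 0
#110: 24→27, due 84, tardiness 0
#152: 27→47, due 85, tardiness 0
#138: 47→59, due 88, tardiness 0
#103: 59→65, due 93, tardiness 0
#124: 65→69, due 98, tardiness 0
#131: 69→87, due 99, tardiness 0
Sum = 0+0+0+0+0+0+0+0 = 0.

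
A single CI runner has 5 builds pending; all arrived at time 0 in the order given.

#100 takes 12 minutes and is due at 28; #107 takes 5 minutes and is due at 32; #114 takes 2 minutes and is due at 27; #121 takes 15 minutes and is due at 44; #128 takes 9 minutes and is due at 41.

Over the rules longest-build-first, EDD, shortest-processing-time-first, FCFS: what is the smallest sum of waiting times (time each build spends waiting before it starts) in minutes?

LPT (decreasing processing time): #121 #100 #128 #107 #114.
#121: waits 0, runs 0→15
#100: waits 15, runs 15→27
#128: waits 27, runs 27→36
#107: waits 36, runs 36→41
#114: waits 41, runs 41→43
Sum = 0+15+27+36+41 = 119.
EDD (increasing due date): #114 #100 #107 #128 #121.
#114: waits 0, runs 0→2
#100: waits 2, runs 2→14
#107: waits 14, runs 14→19
#128: waits 19, runs 19→28
#121: waits 28, runs 28→43
Sum = 0+2+14+19+28 = 63.
SPT (increasing processing time): #114 #107 #128 #100 #121.
#114: waits 0, runs 0→2
#107: waits 2, runs 2→7
#128: waits 7, runs 7→16
#100: waits 16, runs 16→28
#121: waits 28, runs 28→43
Sum = 0+2+7+16+28 = 53.
FIFO (arrival order): #100 #107 #114 #121 #128.
#100: waits 0, runs 0→12
#107: waits 12, runs 12→17
#114: waits 17, runs 17→19
#121: waits 19, runs 19→34
#128: waits 34, runs 34→43
Sum = 0+12+17+19+34 = 82.
LPT 119, EDD 63, SPT 53, FIFO 82 → minimum 53.

53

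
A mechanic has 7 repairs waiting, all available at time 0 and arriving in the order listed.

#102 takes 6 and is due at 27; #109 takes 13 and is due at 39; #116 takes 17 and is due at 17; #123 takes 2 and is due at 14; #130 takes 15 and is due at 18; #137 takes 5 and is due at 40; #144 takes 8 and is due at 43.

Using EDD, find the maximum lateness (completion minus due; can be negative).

EDD (increasing due date): #123 #116 #130 #102 #109 #137 #144.
#123: 0→2, due 14, lateness -12
#116: 2→19, due 17, lateness 2
#130: 19→34, due 18, lateness 16
#102: 34→40, due 27, lateness 13
#109: 40→53, due 39, lateness 14
#137: 53→58, due 40, lateness 18
#144: 58→66, due 43, lateness 23
Maximum = 23.

23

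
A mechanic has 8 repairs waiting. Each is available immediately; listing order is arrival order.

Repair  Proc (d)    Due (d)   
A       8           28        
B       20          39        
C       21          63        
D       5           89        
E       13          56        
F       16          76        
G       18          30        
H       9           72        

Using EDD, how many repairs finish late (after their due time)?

6

EDD (increasing due date): A G B E C H F D.
A: 0→8, due 28, tardiness 0
G: 8→26, due 30, tardiness 0
B: 26→46, due 39, tardiness 7
E: 46→59, due 56, tardiness 3
C: 59→80, due 63, tardiness 17
H: 80→89, due 72, tardiness 17
F: 89→105, due 76, tardiness 29
D: 105→110, due 89, tardiness 21
Late repairs: 6.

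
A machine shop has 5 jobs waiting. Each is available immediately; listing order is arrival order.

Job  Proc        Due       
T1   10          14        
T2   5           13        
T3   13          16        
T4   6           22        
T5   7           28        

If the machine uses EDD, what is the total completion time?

123

EDD (increasing due date): T2 T1 T3 T4 T5.
T2: 0→5
T1: 5→15
T3: 15→28
T4: 28→34
T5: 34→41
Sum = 5+15+28+34+41 = 123.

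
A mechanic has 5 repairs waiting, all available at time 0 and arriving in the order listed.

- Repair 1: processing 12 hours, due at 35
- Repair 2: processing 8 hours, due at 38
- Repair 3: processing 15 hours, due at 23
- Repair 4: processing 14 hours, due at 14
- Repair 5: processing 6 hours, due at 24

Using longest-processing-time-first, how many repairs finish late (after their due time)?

LPT (decreasing processing time): Repair 3 Repair 4 Repair 1 Repair 2 Repair 5.
Repair 3: 0→15, due 23, tardiness 0
Repair 4: 15→29, due 14, tardiness 15
Repair 1: 29→41, due 35, tardiness 6
Repair 2: 41→49, due 38, tardiness 11
Repair 5: 49→55, due 24, tardiness 31
Late repairs: 4.

4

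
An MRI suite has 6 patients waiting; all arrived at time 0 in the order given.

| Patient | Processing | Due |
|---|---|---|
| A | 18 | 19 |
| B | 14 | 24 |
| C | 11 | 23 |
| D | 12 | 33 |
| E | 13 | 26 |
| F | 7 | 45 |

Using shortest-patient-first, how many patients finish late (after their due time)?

SPT (increasing processing time): F C D E B A.
F: 0→7, due 45, tardiness 0
C: 7→18, due 23, tardiness 0
D: 18→30, due 33, tardiness 0
E: 30→43, due 26, tardiness 17
B: 43→57, due 24, tardiness 33
A: 57→75, due 19, tardiness 56
Late patients: 3.

3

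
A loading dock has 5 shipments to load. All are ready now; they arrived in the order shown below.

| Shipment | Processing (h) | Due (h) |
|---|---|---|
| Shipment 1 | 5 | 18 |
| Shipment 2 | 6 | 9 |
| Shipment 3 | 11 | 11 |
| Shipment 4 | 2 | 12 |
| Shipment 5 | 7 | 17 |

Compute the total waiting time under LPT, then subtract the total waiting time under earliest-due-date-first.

LPT (decreasing processing time): Shipment 3 Shipment 5 Shipment 2 Shipment 1 Shipment 4.
Shipment 3: waits 0, runs 0→11
Shipment 5: waits 11, runs 11→18
Shipment 2: waits 18, runs 18→24
Shipment 1: waits 24, runs 24→29
Shipment 4: waits 29, runs 29→31
Sum = 0+11+18+24+29 = 82.
EDD (increasing due date): Shipment 2 Shipment 3 Shipment 4 Shipment 5 Shipment 1.
Shipment 2: waits 0, runs 0→6
Shipment 3: waits 6, runs 6→17
Shipment 4: waits 17, runs 17→19
Shipment 5: waits 19, runs 19→26
Shipment 1: waits 26, runs 26→31
Sum = 0+6+17+19+26 = 68.
Difference = 82 − 68 = 14.

14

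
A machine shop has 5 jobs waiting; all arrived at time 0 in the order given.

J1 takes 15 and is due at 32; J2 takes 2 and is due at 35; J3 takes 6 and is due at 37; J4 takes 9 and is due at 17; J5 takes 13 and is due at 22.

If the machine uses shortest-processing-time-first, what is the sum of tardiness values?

SPT (increasing processing time): J2 J3 J4 J5 J1.
J2: 0→2, due 35, tardiness 0
J3: 2→8, due 37, tardiness 0
J4: 8→17, due 17, tardiness 0
J5: 17→30, due 22, tardiness 8
J1: 30→45, due 32, tardiness 13
Sum = 0+0+0+8+13 = 21.

21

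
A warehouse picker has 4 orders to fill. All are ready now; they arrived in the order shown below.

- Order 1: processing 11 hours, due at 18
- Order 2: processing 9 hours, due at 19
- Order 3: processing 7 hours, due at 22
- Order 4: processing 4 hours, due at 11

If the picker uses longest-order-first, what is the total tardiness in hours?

26

LPT (decreasing processing time): Order 1 Order 2 Order 3 Order 4.
Order 1: 0→11, due 18, tardiness 0
Order 2: 11→20, due 19, tardiness 1
Order 3: 20→27, due 22, tardiness 5
Order 4: 27→31, due 11, tardiness 20
Sum = 0+1+5+20 = 26.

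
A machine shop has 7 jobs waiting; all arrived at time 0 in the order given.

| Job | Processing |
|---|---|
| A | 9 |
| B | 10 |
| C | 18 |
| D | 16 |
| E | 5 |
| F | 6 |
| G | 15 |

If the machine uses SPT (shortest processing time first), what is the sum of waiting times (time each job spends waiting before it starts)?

172

SPT (increasing processing time): E F A B G D C.
E: waits 0, runs 0→5
F: waits 5, runs 5→11
A: waits 11, runs 11→20
B: waits 20, runs 20→30
G: waits 30, runs 30→45
D: waits 45, runs 45→61
C: waits 61, runs 61→79
Sum = 0+5+11+20+30+45+61 = 172.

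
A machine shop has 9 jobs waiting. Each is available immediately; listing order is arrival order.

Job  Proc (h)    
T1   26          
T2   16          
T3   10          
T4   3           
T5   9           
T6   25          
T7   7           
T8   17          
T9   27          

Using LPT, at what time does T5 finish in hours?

130

LPT (decreasing processing time): T9 T1 T6 T8 T2 T3 T5 T7 T4.
T9: 0→27
T1: 27→53
T6: 53→78
T8: 78→95
T2: 95→111
T3: 111→121
T5: 121→130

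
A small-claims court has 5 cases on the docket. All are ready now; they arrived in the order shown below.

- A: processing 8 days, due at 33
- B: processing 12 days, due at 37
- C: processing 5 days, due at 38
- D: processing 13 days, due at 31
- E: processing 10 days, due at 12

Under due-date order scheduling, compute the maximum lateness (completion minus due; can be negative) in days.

EDD (increasing due date): E D A B C.
E: 0→10, due 12, lateness -2
D: 10→23, due 31, lateness -8
A: 23→31, due 33, lateness -2
B: 31→43, due 37, lateness 6
C: 43→48, due 38, lateness 10
Maximum = 10.

10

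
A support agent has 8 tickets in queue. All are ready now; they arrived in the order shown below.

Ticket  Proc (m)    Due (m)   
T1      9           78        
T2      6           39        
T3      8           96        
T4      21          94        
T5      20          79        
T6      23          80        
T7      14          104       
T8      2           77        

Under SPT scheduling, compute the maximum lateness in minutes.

23

SPT (increasing processing time): T8 T2 T3 T1 T7 T5 T4 T6.
T8: 0→2, due 77, lateness -75
T2: 2→8, due 39, lateness -31
T3: 8→16, due 96, lateness -80
T1: 16→25, due 78, lateness -53
T7: 25→39, due 104, lateness -65
T5: 39→59, due 79, lateness -20
T4: 59→80, due 94, lateness -14
T6: 80→103, due 80, lateness 23
Maximum = 23.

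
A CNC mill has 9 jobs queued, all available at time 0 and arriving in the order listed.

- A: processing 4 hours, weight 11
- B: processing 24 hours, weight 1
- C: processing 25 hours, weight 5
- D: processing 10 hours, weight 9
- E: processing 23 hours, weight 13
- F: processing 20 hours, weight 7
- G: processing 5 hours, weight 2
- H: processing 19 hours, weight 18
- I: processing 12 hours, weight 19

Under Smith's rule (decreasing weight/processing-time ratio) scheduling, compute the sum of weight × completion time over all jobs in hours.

WSPT (decreasing weight/processing-time ratio): A I H D E G F C B.
A: finishes 4, weight 11, w·C = 44
I: finishes 16, weight 19, w·C = 304
H: finishes 35, weight 18, w·C = 630
D: finishes 45, weight 9, w·C = 405
E: finishes 68, weight 13, w·C = 884
G: finishes 73, weight 2, w·C = 146
F: finishes 93, weight 7, w·C = 651
C: finishes 118, weight 5, w·C = 590
B: finishes 142, weight 1, w·C = 142
Sum = 44+304+630+405+884+146+651+590+142 = 3796.

3796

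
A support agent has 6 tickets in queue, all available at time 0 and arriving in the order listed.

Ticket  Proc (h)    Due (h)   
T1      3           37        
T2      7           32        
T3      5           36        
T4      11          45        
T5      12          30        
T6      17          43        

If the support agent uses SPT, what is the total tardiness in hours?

20

SPT (increasing processing time): T1 T3 T2 T4 T5 T6.
T1: 0→3, due 37, tardiness 0
T3: 3→8, due 36, tardiness 0
T2: 8→15, due 32, tardiness 0
T4: 15→26, due 45, tardiness 0
T5: 26→38, due 30, tardiness 8
T6: 38→55, due 43, tardiness 12
Sum = 0+0+0+0+8+12 = 20.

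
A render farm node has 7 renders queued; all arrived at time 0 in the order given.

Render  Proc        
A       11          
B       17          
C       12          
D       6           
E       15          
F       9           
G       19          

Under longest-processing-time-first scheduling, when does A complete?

LPT (decreasing processing time): G B E C A F D.
G: 0→19
B: 19→36
E: 36→51
C: 51→63
A: 63→74

74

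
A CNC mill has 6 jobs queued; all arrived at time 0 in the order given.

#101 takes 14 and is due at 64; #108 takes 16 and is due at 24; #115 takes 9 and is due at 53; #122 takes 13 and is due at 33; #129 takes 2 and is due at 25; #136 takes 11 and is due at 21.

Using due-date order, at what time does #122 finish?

42

EDD (increasing due date): #136 #108 #129 #122 #115 #101.
#136: 0→11
#108: 11→27
#129: 27→29
#122: 29→42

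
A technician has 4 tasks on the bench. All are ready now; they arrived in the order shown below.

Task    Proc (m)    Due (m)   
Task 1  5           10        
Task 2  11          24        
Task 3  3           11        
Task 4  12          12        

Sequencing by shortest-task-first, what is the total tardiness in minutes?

SPT (increasing processing time): Task 3 Task 1 Task 2 Task 4.
Task 3: 0→3, due 11, tardiness 0
Task 1: 3→8, due 10, tardiness 0
Task 2: 8→19, due 24, tardiness 0
Task 4: 19→31, due 12, tardiness 19
Sum = 0+0+0+19 = 19.

19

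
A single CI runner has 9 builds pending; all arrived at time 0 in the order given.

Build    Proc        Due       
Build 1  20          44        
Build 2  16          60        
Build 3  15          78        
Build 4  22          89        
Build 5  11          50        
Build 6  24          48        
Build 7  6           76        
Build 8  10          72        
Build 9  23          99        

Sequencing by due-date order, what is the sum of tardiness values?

EDD (increasing due date): Build 1 Build 6 Build 5 Build 2 Build 8 Build 7 Build 3 Build 4 Build 9.
Build 1: 0→20, due 44, tardiness 0
Build 6: 20→44, due 48, tardiness 0
Build 5: 44→55, due 50, tardiness 5
Build 2: 55→71, due 60, tardiness 11
Build 8: 71→81, due 72, tardiness 9
Build 7: 81→87, due 76, tardiness 11
Build 3: 87→102, due 78, tardiness 24
Build 4: 102→124, due 89, tardiness 35
Build 9: 124→147, due 99, tardiness 48
Sum = 0+0+5+11+9+11+24+35+48 = 143.

143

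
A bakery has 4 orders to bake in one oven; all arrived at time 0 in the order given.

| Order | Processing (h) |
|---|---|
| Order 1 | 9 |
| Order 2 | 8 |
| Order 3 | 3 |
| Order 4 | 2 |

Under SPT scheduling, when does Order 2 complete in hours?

SPT (increasing processing time): Order 4 Order 3 Order 2 Order 1.
Order 4: 0→2
Order 3: 2→5
Order 2: 5→13

13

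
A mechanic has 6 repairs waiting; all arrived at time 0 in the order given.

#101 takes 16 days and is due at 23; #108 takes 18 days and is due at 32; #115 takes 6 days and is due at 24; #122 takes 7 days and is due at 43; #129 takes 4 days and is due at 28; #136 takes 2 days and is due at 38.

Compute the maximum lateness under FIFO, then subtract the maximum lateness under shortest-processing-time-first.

2

FIFO (arrival order): #101 #108 #115 #122 #129 #136.
#101: 0→16, due 23, lateness -7
#108: 16→34, due 32, lateness 2
#115: 34→40, due 24, lateness 16
#122: 40→47, due 43, lateness 4
#129: 47→51, due 28, lateness 23
#136: 51→53, due 38, lateness 15
Maximum = 23.
SPT (increasing processing time): #136 #129 #115 #122 #101 #108.
#136: 0→2, due 38, lateness -36
#129: 2→6, due 28, lateness -22
#115: 6→12, due 24, lateness -12
#122: 12→19, due 43, lateness -24
#101: 19→35, due 23, lateness 12
#108: 35→53, due 32, lateness 21
Maximum = 21.
Difference = 23 − 21 = 2.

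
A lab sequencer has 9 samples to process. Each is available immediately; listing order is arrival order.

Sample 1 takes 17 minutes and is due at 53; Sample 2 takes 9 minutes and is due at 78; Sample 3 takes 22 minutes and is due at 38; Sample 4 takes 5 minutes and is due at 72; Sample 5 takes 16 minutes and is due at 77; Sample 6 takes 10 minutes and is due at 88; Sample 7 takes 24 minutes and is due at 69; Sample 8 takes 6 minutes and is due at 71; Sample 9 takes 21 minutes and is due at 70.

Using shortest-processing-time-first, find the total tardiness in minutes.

SPT (increasing processing time): Sample 4 Sample 8 Sample 2 Sample 6 Sample 5 Sample 1 Sample 9 Sample 3 Sample 7.
Sample 4: 0→5, due 72, tardiness 0
Sample 8: 5→11, due 71, tardiness 0
Sample 2: 11→20, due 78, tardiness 0
Sample 6: 20→30, due 88, tardiness 0
Sample 5: 30→46, due 77, tardiness 0
Sample 1: 46→63, due 53, tardiness 10
Sample 9: 63→84, due 70, tardiness 14
Sample 3: 84→106, due 38, tardiness 68
Sample 7: 106→130, due 69, tardiness 61
Sum = 0+0+0+0+0+10+14+68+61 = 153.

153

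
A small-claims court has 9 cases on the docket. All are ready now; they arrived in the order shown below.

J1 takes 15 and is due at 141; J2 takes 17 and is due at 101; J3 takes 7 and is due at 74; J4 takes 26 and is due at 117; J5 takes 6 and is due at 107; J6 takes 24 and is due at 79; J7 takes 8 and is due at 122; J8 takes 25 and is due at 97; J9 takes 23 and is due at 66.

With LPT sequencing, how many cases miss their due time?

LPT (decreasing processing time): J4 J8 J6 J9 J2 J1 J7 J3 J5.
J4: 0→26, due 117, tardiness 0
J8: 26→51, due 97, tardiness 0
J6: 51→75, due 79, tardiness 0
J9: 75→98, due 66, tardiness 32
J2: 98→115, due 101, tardiness 14
J1: 115→130, due 141, tardiness 0
J7: 130→138, due 122, tardiness 16
J3: 138→145, due 74, tardiness 71
J5: 145→151, due 107, tardiness 44
Late cases: 5.

5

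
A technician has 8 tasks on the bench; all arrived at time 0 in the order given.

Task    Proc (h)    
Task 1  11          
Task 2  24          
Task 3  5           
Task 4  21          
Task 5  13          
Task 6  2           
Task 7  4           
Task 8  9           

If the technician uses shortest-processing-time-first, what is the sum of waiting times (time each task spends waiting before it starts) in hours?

SPT (increasing processing time): Task 6 Task 7 Task 3 Task 8 Task 1 Task 5 Task 4 Task 2.
Task 6: waits 0, runs 0→2
Task 7: waits 2, runs 2→6
Task 3: waits 6, runs 6→11
Task 8: waits 11, runs 11→20
Task 1: waits 20, runs 20→31
Task 5: waits 31, runs 31→44
Task 4: waits 44, runs 44→65
Task 2: waits 65, runs 65→89
Sum = 0+2+6+11+20+31+44+65 = 179.

179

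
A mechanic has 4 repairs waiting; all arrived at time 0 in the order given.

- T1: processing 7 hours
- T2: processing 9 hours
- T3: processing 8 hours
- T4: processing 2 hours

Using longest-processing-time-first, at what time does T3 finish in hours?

17

LPT (decreasing processing time): T2 T3 T1 T4.
T2: 0→9
T3: 9→17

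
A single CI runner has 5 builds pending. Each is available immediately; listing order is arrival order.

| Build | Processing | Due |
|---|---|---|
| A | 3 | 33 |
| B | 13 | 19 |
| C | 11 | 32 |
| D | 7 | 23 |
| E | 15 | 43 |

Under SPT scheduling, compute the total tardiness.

SPT (increasing processing time): A D C B E.
A: 0→3, due 33, tardiness 0
D: 3→10, due 23, tardiness 0
C: 10→21, due 32, tardiness 0
B: 21→34, due 19, tardiness 15
E: 34→49, due 43, tardiness 6
Sum = 0+0+0+15+6 = 21.

21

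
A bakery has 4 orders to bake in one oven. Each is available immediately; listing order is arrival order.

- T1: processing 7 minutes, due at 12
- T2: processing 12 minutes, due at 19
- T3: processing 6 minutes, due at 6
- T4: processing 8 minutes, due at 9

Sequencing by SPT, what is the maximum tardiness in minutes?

SPT (increasing processing time): T3 T1 T4 T2.
T3: 0→6, due 6, tardiness 0
T1: 6→13, due 12, tardiness 1
T4: 13→21, due 9, tardiness 12
T2: 21→33, due 19, tardiness 14
Maximum = 14.

14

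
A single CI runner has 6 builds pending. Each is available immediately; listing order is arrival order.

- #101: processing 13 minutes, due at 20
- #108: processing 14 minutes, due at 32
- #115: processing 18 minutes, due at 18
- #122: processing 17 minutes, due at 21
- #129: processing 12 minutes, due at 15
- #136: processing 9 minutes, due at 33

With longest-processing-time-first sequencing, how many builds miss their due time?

LPT (decreasing processing time): #115 #122 #108 #101 #129 #136.
#115: 0→18, due 18, tardiness 0
#122: 18→35, due 21, tardiness 14
#108: 35→49, due 32, tardiness 17
#101: 49→62, due 20, tardiness 42
#129: 62→74, due 15, tardiness 59
#136: 74→83, due 33, tardiness 50
Late builds: 5.

5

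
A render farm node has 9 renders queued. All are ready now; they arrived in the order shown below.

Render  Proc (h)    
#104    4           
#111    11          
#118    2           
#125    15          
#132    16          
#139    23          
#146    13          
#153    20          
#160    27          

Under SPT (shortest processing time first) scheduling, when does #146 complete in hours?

30

SPT (increasing processing time): #118 #104 #111 #146 #125 #132 #153 #139 #160.
#118: 0→2
#104: 2→6
#111: 6→17
#146: 17→30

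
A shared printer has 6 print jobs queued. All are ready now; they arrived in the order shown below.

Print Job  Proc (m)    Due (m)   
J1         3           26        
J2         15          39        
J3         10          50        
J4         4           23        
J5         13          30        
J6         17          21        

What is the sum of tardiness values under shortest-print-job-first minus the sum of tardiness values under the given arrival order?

-18

SPT (increasing processing time): J1 J4 J3 J5 J2 J6.
J1: 0→3, due 26, tardiness 0
J4: 3→7, due 23, tardiness 0
J3: 7→17, due 50, tardiness 0
J5: 17→30, due 30, tardiness 0
J2: 30→45, due 39, tardiness 6
J6: 45→62, due 21, tardiness 41
Sum = 0+0+0+0+6+41 = 47.
FIFO (arrival order): J1 J2 J3 J4 J5 J6.
J1: 0→3, due 26, tardiness 0
J2: 3→18, due 39, tardiness 0
J3: 18→28, due 50, tardiness 0
J4: 28→32, due 23, tardiness 9
J5: 32→45, due 30, tardiness 15
J6: 45→62, due 21, tardiness 41
Sum = 0+0+0+9+15+41 = 65.
Difference = 47 − 65 = -18.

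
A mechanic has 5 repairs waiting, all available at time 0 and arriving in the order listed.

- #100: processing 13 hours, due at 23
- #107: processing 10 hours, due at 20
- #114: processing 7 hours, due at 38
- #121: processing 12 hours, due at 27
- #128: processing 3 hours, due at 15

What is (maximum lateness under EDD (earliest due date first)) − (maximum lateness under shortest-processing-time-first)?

EDD (increasing due date): #128 #107 #100 #121 #114.
#128: 0→3, due 15, lateness -12
#107: 3→13, due 20, lateness -7
#100: 13→26, due 23, lateness 3
#121: 26→38, due 27, lateness 11
#114: 38→45, due 38, lateness 7
Maximum = 11.
SPT (increasing processing time): #128 #114 #107 #121 #100.
#128: 0→3, due 15, lateness -12
#114: 3→10, due 38, lateness -28
#107: 10→20, due 20, lateness 0
#121: 20→32, due 27, lateness 5
#100: 32→45, due 23, lateness 22
Maximum = 22.
Difference = 11 − 22 = -11.

-11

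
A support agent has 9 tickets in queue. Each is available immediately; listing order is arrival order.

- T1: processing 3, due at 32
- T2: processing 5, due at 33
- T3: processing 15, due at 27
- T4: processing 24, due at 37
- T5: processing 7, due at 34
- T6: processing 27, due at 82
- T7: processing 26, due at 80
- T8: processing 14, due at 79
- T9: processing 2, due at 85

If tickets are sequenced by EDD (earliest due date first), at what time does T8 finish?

68

EDD (increasing due date): T3 T1 T2 T5 T4 T8 T7 T6 T9.
T3: 0→15
T1: 15→18
T2: 18→23
T5: 23→30
T4: 30→54
T8: 54→68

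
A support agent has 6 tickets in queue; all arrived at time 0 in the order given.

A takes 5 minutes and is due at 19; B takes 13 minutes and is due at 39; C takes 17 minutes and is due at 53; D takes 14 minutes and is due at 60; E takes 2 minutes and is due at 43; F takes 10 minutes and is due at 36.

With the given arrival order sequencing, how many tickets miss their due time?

2

FIFO (arrival order): A B C D E F.
A: 0→5, due 19, tardiness 0
B: 5→18, due 39, tardiness 0
C: 18→35, due 53, tardiness 0
D: 35→49, due 60, tardiness 0
E: 49→51, due 43, tardiness 8
F: 51→61, due 36, tardiness 25
Late tickets: 2.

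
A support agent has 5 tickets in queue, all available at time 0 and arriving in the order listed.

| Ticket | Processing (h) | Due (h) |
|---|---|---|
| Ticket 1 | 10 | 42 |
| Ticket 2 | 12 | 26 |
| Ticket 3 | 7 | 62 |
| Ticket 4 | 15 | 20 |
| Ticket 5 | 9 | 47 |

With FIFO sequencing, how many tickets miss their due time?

2

FIFO (arrival order): Ticket 1 Ticket 2 Ticket 3 Ticket 4 Ticket 5.
Ticket 1: 0→10, due 42, tardiness 0
Ticket 2: 10→22, due 26, tardiness 0
Ticket 3: 22→29, due 62, tardiness 0
Ticket 4: 29→44, due 20, tardiness 24
Ticket 5: 44→53, due 47, tardiness 6
Late tickets: 2.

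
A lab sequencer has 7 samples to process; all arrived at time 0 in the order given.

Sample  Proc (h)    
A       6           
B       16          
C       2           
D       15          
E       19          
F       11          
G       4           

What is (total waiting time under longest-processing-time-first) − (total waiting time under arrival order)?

LPT (decreasing processing time): E B D F A G C.
E: waits 0, runs 0→19
B: waits 19, runs 19→35
D: waits 35, runs 35→50
F: waits 50, runs 50→61
A: waits 61, runs 61→67
G: waits 67, runs 67→71
C: waits 71, runs 71→73
Sum = 0+19+35+50+61+67+71 = 303.
FIFO (arrival order): A B C D E F G.
A: waits 0, runs 0→6
B: waits 6, runs 6→22
C: waits 22, runs 22→24
D: waits 24, runs 24→39
E: waits 39, runs 39→58
F: waits 58, runs 58→69
G: waits 69, runs 69→73
Sum = 0+6+22+24+39+58+69 = 218.
Difference = 303 − 218 = 85.

85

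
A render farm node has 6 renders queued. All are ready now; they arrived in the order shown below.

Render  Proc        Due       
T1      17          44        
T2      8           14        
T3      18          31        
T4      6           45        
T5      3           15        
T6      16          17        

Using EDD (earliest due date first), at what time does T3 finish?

45

EDD (increasing due date): T2 T5 T6 T3 T1 T4.
T2: 0→8
T5: 8→11
T6: 11→27
T3: 27→45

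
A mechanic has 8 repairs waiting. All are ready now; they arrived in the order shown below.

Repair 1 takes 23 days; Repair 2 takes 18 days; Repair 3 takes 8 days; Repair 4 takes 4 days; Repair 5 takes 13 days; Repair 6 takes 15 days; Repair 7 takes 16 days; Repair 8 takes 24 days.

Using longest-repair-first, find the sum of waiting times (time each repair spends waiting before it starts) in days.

539

LPT (decreasing processing time): Repair 8 Repair 1 Repair 2 Repair 7 Repair 6 Repair 5 Repair 3 Repair 4.
Repair 8: waits 0, runs 0→24
Repair 1: waits 24, runs 24→47
Repair 2: waits 47, runs 47→65
Repair 7: waits 65, runs 65→81
Repair 6: waits 81, runs 81→96
Repair 5: waits 96, runs 96→109
Repair 3: waits 109, runs 109→117
Repair 4: waits 117, runs 117→121
Sum = 0+24+47+65+81+96+109+117 = 539.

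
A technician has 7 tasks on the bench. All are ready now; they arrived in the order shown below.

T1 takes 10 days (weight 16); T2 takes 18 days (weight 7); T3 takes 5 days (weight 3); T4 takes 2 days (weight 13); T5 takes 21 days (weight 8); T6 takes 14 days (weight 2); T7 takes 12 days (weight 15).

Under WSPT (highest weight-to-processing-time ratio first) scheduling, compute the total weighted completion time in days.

WSPT (decreasing weight/processing-time ratio): T4 T1 T7 T3 T2 T5 T6.
T4: finishes 2, weight 13, w·C = 26
T1: finishes 12, weight 16, w·C = 192
T7: finishes 24, weight 15, w·C = 360
T3: finishes 29, weight 3, w·C = 87
T2: finishes 47, weight 7, w·C = 329
T5: finishes 68, weight 8, w·C = 544
T6: finishes 82, weight 2, w·C = 164
Sum = 26+192+360+87+329+544+164 = 1702.

1702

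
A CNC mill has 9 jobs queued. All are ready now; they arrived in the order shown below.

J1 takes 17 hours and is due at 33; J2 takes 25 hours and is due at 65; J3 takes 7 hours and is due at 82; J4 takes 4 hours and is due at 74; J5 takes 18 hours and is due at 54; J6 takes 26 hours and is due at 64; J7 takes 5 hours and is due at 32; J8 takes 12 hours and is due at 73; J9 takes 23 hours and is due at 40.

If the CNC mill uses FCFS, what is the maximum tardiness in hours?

97

FIFO (arrival order): J1 J2 J3 J4 J5 J6 J7 J8 J9.
J1: 0→17, due 33, tardiness 0
J2: 17→42, due 65, tardiness 0
J3: 42→49, due 82, tardiness 0
J4: 49→53, due 74, tardiness 0
J5: 53→71, due 54, tardiness 17
J6: 71→97, due 64, tardiness 33
J7: 97→102, due 32, tardiness 70
J8: 102→114, due 73, tardiness 41
J9: 114→137, due 40, tardiness 97
Maximum = 97.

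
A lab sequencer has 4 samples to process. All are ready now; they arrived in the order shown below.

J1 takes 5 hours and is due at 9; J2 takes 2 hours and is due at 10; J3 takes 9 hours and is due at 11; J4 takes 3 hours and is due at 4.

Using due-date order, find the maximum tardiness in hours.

8

EDD (increasing due date): J4 J1 J2 J3.
J4: 0→3, due 4, tardiness 0
J1: 3→8, due 9, tardiness 0
J2: 8→10, due 10, tardiness 0
J3: 10→19, due 11, tardiness 8
Maximum = 8.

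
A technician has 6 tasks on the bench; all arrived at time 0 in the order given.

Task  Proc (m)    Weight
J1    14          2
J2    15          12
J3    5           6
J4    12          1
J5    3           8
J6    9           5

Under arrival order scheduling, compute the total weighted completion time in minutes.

FIFO (arrival order): J1 J2 J3 J4 J5 J6.
J1: finishes 14, weight 2, w·C = 28
J2: finishes 29, weight 12, w·C = 348
J3: finishes 34, weight 6, w·C = 204
J4: finishes 46, weight 1, w·C = 46
J5: finishes 49, weight 8, w·C = 392
J6: finishes 58, weight 5, w·C = 290
Sum = 28+348+204+46+392+290 = 1308.

1308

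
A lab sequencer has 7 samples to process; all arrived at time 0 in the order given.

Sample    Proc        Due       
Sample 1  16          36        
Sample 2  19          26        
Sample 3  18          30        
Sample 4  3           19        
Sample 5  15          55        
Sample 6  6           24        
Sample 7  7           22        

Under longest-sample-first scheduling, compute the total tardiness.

212

LPT (decreasing processing time): Sample 2 Sample 3 Sample 1 Sample 5 Sample 7 Sample 6 Sample 4.
Sample 2: 0→19, due 26, tardiness 0
Sample 3: 19→37, due 30, tardiness 7
Sample 1: 37→53, due 36, tardiness 17
Sample 5: 53→68, due 55, tardiness 13
Sample 7: 68→75, due 22, tardiness 53
Sample 6: 75→81, due 24, tardiness 57
Sample 4: 81→84, due 19, tardiness 65
Sum = 0+7+17+13+53+57+65 = 212.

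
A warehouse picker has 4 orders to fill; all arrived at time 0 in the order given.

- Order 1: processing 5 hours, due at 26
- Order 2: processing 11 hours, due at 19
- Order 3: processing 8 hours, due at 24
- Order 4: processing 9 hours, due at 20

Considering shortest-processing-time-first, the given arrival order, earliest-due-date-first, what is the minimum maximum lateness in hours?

7

SPT (increasing processing time): Order 1 Order 3 Order 4 Order 2.
Order 1: 0→5, due 26, lateness -21
Order 3: 5→13, due 24, lateness -11
Order 4: 13→22, due 20, lateness 2
Order 2: 22→33, due 19, lateness 14
Maximum = 14.
FIFO (arrival order): Order 1 Order 2 Order 3 Order 4.
Order 1: 0→5, due 26, lateness -21
Order 2: 5→16, due 19, lateness -3
Order 3: 16→24, due 24, lateness 0
Order 4: 24→33, due 20, lateness 13
Maximum = 13.
EDD (increasing due date): Order 2 Order 4 Order 3 Order 1.
Order 2: 0→11, due 19, lateness -8
Order 4: 11→20, due 20, lateness 0
Order 3: 20→28, due 24, lateness 4
Order 1: 28→33, due 26, lateness 7
Maximum = 7.
SPT 14, FIFO 13, EDD 7 → minimum 7.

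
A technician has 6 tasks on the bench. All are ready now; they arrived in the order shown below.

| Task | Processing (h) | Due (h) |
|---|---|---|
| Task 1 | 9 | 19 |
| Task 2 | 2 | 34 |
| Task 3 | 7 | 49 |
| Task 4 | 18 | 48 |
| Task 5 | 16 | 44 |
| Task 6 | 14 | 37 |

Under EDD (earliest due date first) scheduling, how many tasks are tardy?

EDD (increasing due date): Task 1 Task 2 Task 6 Task 5 Task 4 Task 3.
Task 1: 0→9, due 19, tardiness 0
Task 2: 9→11, due 34, tardiness 0
Task 6: 11→25, due 37, tardiness 0
Task 5: 25→41, due 44, tardiness 0
Task 4: 41→59, due 48, tardiness 11
Task 3: 59→66, due 49, tardiness 17
Late tasks: 2.

2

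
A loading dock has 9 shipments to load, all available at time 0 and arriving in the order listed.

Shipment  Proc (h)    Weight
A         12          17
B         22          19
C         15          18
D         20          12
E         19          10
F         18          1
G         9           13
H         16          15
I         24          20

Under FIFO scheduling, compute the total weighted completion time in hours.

10106

FIFO (arrival order): A B C D E F G H I.
A: finishes 12, weight 17, w·C = 204
B: finishes 34, weight 19, w·C = 646
C: finishes 49, weight 18, w·C = 882
D: finishes 69, weight 12, w·C = 828
E: finishes 88, weight 10, w·C = 880
F: finishes 106, weight 1, w·C = 106
G: finishes 115, weight 13, w·C = 1495
H: finishes 131, weight 15, w·C = 1965
I: finishes 155, weight 20, w·C = 3100
Sum = 204+646+882+828+880+106+1495+1965+3100 = 10106.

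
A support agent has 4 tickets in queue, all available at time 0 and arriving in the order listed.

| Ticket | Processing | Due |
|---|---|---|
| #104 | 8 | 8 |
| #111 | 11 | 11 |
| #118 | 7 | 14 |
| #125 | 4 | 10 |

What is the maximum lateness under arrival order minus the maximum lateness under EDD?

FIFO (arrival order): #104 #111 #118 #125.
#104: 0→8, due 8, lateness 0
#111: 8→19, due 11, lateness 8
#118: 19→26, due 14, lateness 12
#125: 26→30, due 10, lateness 20
Maximum = 20.
EDD (increasing due date): #104 #125 #111 #118.
#104: 0→8, due 8, lateness 0
#125: 8→12, due 10, lateness 2
#111: 12→23, due 11, lateness 12
#118: 23→30, due 14, lateness 16
Maximum = 16.
Difference = 20 − 16 = 4.

4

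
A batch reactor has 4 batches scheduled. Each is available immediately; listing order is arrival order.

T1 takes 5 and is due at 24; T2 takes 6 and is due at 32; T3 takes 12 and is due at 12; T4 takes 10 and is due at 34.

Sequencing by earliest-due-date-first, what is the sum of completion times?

85

EDD (increasing due date): T3 T1 T2 T4.
T3: 0→12
T1: 12→17
T2: 17→23
T4: 23→33
Sum = 12+17+23+33 = 85.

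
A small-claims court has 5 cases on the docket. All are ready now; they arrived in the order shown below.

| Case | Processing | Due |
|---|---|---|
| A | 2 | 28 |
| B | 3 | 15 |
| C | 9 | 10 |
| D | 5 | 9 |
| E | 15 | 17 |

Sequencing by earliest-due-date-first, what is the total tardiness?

27

EDD (increasing due date): D C B E A.
D: 0→5, due 9, tardiness 0
C: 5→14, due 10, tardiness 4
B: 14→17, due 15, tardiness 2
E: 17→32, due 17, tardiness 15
A: 32→34, due 28, tardiness 6
Sum = 0+4+2+15+6 = 27.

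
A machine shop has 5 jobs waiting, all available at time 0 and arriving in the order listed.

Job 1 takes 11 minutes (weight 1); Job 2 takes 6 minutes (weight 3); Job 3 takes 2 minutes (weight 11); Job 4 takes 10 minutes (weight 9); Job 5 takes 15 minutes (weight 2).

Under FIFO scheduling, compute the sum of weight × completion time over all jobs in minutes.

620

FIFO (arrival order): Job 1 Job 2 Job 3 Job 4 Job 5.
Job 1: finishes 11, weight 1, w·C = 11
Job 2: finishes 17, weight 3, w·C = 51
Job 3: finishes 19, weight 11, w·C = 209
Job 4: finishes 29, weight 9, w·C = 261
Job 5: finishes 44, weight 2, w·C = 88
Sum = 11+51+209+261+88 = 620.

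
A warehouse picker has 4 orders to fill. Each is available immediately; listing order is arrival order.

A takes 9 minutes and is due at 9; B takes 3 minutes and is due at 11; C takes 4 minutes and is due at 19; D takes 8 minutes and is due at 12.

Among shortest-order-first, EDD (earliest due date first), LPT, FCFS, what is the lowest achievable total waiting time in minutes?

SPT (increasing processing time): B C D A.
B: waits 0, runs 0→3
C: waits 3, runs 3→7
D: waits 7, runs 7→15
A: waits 15, runs 15→24
Sum = 0+3+7+15 = 25.
EDD (increasing due date): A B D C.
A: waits 0, runs 0→9
B: waits 9, runs 9→12
D: waits 12, runs 12→20
C: waits 20, runs 20→24
Sum = 0+9+12+20 = 41.
LPT (decreasing processing time): A D C B.
A: waits 0, runs 0→9
D: waits 9, runs 9→17
C: waits 17, runs 17→21
B: waits 21, runs 21→24
Sum = 0+9+17+21 = 47.
FIFO (arrival order): A B C D.
A: waits 0, runs 0→9
B: waits 9, runs 9→12
C: waits 12, runs 12→16
D: waits 16, runs 16→24
Sum = 0+9+12+16 = 37.
SPT 25, EDD 41, LPT 47, FIFO 37 → minimum 25.

25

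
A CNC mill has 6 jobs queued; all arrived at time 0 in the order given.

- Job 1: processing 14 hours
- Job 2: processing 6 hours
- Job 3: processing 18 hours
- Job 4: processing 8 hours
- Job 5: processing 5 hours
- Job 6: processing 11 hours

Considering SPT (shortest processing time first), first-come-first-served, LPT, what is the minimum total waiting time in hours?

109

SPT (increasing processing time): Job 5 Job 2 Job 4 Job 6 Job 1 Job 3.
Job 5: waits 0, runs 0→5
Job 2: waits 5, runs 5→11
Job 4: waits 11, runs 11→19
Job 6: waits 19, runs 19→30
Job 1: waits 30, runs 30→44
Job 3: waits 44, runs 44→62
Sum = 0+5+11+19+30+44 = 109.
FIFO (arrival order): Job 1 Job 2 Job 3 Job 4 Job 5 Job 6.
Job 1: waits 0, runs 0→14
Job 2: waits 14, runs 14→20
Job 3: waits 20, runs 20→38
Job 4: waits 38, runs 38→46
Job 5: waits 46, runs 46→51
Job 6: waits 51, runs 51→62
Sum = 0+14+20+38+46+51 = 169.
LPT (decreasing processing time): Job 3 Job 1 Job 6 Job 4 Job 2 Job 5.
Job 3: waits 0, runs 0→18
Job 1: waits 18, runs 18→32
Job 6: waits 32, runs 32→43
Job 4: waits 43, runs 43→51
Job 2: waits 51, runs 51→57
Job 5: waits 57, runs 57→62
Sum = 0+18+32+43+51+57 = 201.
SPT 109, FIFO 169, LPT 201 → minimum 109.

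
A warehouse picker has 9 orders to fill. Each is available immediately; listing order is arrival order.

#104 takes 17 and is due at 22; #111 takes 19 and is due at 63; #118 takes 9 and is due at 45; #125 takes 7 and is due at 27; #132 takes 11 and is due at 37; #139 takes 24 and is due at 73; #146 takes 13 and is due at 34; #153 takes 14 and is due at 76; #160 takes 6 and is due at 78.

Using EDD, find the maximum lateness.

42

EDD (increasing due date): #104 #125 #146 #132 #118 #111 #139 #153 #160.
#104: 0→17, due 22, lateness -5
#125: 17→24, due 27, lateness -3
#146: 24→37, due 34, lateness 3
#132: 37→48, due 37, lateness 11
#118: 48→57, due 45, lateness 12
#111: 57→76, due 63, lateness 13
#139: 76→100, due 73, lateness 27
#153: 100→114, due 76, lateness 38
#160: 114→120, due 78, lateness 42
Maximum = 42.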